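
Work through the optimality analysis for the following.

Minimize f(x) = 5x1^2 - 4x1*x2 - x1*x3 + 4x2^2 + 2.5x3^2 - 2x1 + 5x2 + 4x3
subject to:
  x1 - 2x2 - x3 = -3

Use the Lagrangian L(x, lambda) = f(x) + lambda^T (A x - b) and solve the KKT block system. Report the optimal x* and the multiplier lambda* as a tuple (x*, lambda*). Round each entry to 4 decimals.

Form the Lagrangian:
  L(x, lambda) = (1/2) x^T Q x + c^T x + lambda^T (A x - b)
Stationarity (grad_x L = 0): Q x + c + A^T lambda = 0.
Primal feasibility: A x = b.

This gives the KKT block system:
  [ Q   A^T ] [ x     ]   [-c ]
  [ A    0  ] [ lambda ] = [ b ]

Solving the linear system:
  x*      = (0.0182, 1.1864, 0.6455)
  lambda* = (7.2091)
  f(x*)   = 15.0523

x* = (0.0182, 1.1864, 0.6455), lambda* = (7.2091)


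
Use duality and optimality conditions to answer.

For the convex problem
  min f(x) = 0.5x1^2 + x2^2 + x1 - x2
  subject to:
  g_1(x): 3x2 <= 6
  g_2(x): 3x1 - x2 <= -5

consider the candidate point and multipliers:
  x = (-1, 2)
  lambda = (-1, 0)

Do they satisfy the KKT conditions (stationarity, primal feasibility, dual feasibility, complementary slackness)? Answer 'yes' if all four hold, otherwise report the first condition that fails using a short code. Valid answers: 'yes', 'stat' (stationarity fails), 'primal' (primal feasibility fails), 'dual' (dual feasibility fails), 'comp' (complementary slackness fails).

Gradient of f: grad f(x) = Q x + c = (0, 3)
Constraint values g_i(x) = a_i^T x - b_i:
  g_1((-1, 2)) = 0
  g_2((-1, 2)) = 0
Stationarity residual: grad f(x) + sum_i lambda_i a_i = (0, 0)
  -> stationarity OK
Primal feasibility (all g_i <= 0): OK
Dual feasibility (all lambda_i >= 0): FAILS
Complementary slackness (lambda_i * g_i(x) = 0 for all i): OK

Verdict: the first failing condition is dual_feasibility -> dual.

dual


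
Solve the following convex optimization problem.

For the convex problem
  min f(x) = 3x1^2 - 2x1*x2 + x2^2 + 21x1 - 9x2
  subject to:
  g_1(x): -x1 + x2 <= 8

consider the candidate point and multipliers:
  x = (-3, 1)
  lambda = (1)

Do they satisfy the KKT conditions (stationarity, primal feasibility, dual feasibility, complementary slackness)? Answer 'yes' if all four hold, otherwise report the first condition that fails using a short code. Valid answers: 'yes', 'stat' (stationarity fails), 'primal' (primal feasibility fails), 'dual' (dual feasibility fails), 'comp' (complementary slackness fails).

Gradient of f: grad f(x) = Q x + c = (1, -1)
Constraint values g_i(x) = a_i^T x - b_i:
  g_1((-3, 1)) = -4
Stationarity residual: grad f(x) + sum_i lambda_i a_i = (0, 0)
  -> stationarity OK
Primal feasibility (all g_i <= 0): OK
Dual feasibility (all lambda_i >= 0): OK
Complementary slackness (lambda_i * g_i(x) = 0 for all i): FAILS

Verdict: the first failing condition is complementary_slackness -> comp.

comp


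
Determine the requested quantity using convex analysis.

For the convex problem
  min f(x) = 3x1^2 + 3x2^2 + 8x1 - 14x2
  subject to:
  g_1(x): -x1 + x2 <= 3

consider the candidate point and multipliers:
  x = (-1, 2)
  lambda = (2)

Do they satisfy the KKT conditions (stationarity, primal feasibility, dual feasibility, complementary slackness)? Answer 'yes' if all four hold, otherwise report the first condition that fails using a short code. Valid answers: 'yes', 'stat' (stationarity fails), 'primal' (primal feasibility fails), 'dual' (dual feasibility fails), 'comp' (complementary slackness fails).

Gradient of f: grad f(x) = Q x + c = (2, -2)
Constraint values g_i(x) = a_i^T x - b_i:
  g_1((-1, 2)) = 0
Stationarity residual: grad f(x) + sum_i lambda_i a_i = (0, 0)
  -> stationarity OK
Primal feasibility (all g_i <= 0): OK
Dual feasibility (all lambda_i >= 0): OK
Complementary slackness (lambda_i * g_i(x) = 0 for all i): OK

Verdict: yes, KKT holds.

yes


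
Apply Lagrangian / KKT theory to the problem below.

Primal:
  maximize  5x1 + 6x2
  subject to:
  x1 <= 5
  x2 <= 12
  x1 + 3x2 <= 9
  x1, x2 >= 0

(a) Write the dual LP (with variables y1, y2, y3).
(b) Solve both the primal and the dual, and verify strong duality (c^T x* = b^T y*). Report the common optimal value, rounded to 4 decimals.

The standard primal-dual pair for 'max c^T x s.t. A x <= b, x >= 0' is:
  Dual:  min b^T y  s.t.  A^T y >= c,  y >= 0.

So the dual LP is:
  minimize  5y1 + 12y2 + 9y3
  subject to:
    y1 + y3 >= 5
    y2 + 3y3 >= 6
    y1, y2, y3 >= 0

Solving the primal: x* = (5, 1.3333).
  primal value c^T x* = 33.
Solving the dual: y* = (3, 0, 2).
  dual value b^T y* = 33.
Strong duality: c^T x* = b^T y*. Confirmed.

33


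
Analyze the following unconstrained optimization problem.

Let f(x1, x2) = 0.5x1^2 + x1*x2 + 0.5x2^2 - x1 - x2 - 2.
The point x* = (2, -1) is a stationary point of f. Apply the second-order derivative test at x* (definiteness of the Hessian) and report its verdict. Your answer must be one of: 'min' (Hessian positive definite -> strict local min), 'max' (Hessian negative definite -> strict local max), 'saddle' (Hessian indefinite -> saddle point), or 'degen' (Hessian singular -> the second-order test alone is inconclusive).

Compute the Hessian H = grad^2 f:
  H = [[1, 1], [1, 1]]
Verify stationarity: grad f(x*) = H x* + g = (0, 0).
Eigenvalues of H: 0, 2.
H has a zero eigenvalue (singular; positive semidefinite but not definite), so H is neither positive definite, negative definite, nor indefinite. The second-order test alone is inconclusive -> degen.
(Indeed, f is constant along the null direction of H through x*, so x* is not a strict local extremum.)

degen


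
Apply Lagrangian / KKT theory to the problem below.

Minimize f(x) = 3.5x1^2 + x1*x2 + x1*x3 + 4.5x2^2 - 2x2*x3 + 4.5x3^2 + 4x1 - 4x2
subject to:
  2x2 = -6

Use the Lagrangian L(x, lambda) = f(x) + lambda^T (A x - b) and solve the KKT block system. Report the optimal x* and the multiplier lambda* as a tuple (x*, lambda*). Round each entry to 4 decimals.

Form the Lagrangian:
  L(x, lambda) = (1/2) x^T Q x + c^T x + lambda^T (A x - b)
Stationarity (grad_x L = 0): Q x + c + A^T lambda = 0.
Primal feasibility: A x = b.

This gives the KKT block system:
  [ Q   A^T ] [ x     ]   [-c ]
  [ A    0  ] [ lambda ] = [ b ]

Solving the linear system:
  x*      = (-0.0484, -3, -0.6613)
  lambda* = (14.8629)
  f(x*)   = 50.4919

x* = (-0.0484, -3, -0.6613), lambda* = (14.8629)


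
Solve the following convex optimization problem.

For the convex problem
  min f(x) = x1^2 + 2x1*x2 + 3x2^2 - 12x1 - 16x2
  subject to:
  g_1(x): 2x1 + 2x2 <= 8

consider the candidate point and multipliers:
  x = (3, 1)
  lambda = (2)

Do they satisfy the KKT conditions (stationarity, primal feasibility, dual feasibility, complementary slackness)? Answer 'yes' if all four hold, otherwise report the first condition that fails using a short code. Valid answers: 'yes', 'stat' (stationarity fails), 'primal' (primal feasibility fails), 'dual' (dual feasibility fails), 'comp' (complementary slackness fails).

Gradient of f: grad f(x) = Q x + c = (-4, -4)
Constraint values g_i(x) = a_i^T x - b_i:
  g_1((3, 1)) = 0
Stationarity residual: grad f(x) + sum_i lambda_i a_i = (0, 0)
  -> stationarity OK
Primal feasibility (all g_i <= 0): OK
Dual feasibility (all lambda_i >= 0): OK
Complementary slackness (lambda_i * g_i(x) = 0 for all i): OK

Verdict: yes, KKT holds.

yes


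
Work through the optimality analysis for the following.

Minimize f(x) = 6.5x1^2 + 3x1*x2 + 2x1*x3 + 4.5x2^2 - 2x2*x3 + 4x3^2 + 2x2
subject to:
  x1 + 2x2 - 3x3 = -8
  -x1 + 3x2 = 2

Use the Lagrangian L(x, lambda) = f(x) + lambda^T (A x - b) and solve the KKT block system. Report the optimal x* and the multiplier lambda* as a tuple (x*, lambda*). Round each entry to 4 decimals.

Form the Lagrangian:
  L(x, lambda) = (1/2) x^T Q x + c^T x + lambda^T (A x - b)
Stationarity (grad_x L = 0): Q x + c + A^T lambda = 0.
Primal feasibility: A x = b.

This gives the KKT block system:
  [ Q   A^T ] [ x     ]   [-c ]
  [ A    0  ] [ lambda ] = [ b ]

Solving the linear system:
  x*      = (-1.0978, 0.3007, 2.5012)
  lambda* = (5.7376, -2.6287)
  f(x*)   = 25.88

x* = (-1.0978, 0.3007, 2.5012), lambda* = (5.7376, -2.6287)


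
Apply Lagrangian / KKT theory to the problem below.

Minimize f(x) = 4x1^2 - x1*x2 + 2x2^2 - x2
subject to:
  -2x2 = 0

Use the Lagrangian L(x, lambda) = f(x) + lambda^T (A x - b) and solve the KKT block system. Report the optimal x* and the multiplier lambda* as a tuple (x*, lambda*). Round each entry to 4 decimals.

Form the Lagrangian:
  L(x, lambda) = (1/2) x^T Q x + c^T x + lambda^T (A x - b)
Stationarity (grad_x L = 0): Q x + c + A^T lambda = 0.
Primal feasibility: A x = b.

This gives the KKT block system:
  [ Q   A^T ] [ x     ]   [-c ]
  [ A    0  ] [ lambda ] = [ b ]

Solving the linear system:
  x*      = (0, 0)
  lambda* = (-0.5)
  f(x*)   = 0

x* = (0, 0), lambda* = (-0.5)


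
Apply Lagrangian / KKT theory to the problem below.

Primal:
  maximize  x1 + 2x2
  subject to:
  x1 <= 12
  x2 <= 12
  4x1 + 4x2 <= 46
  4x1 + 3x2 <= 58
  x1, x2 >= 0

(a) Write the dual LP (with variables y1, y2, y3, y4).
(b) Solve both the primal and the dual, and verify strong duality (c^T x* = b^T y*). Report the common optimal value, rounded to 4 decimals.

The standard primal-dual pair for 'max c^T x s.t. A x <= b, x >= 0' is:
  Dual:  min b^T y  s.t.  A^T y >= c,  y >= 0.

So the dual LP is:
  minimize  12y1 + 12y2 + 46y3 + 58y4
  subject to:
    y1 + 4y3 + 4y4 >= 1
    y2 + 4y3 + 3y4 >= 2
    y1, y2, y3, y4 >= 0

Solving the primal: x* = (0, 11.5).
  primal value c^T x* = 23.
Solving the dual: y* = (0, 0, 0.5, 0).
  dual value b^T y* = 23.
Strong duality: c^T x* = b^T y*. Confirmed.

23


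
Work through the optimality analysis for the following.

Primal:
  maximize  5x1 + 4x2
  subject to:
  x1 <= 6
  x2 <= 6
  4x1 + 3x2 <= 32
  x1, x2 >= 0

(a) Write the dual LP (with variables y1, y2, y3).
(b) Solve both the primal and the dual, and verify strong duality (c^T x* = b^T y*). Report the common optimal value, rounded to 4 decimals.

The standard primal-dual pair for 'max c^T x s.t. A x <= b, x >= 0' is:
  Dual:  min b^T y  s.t.  A^T y >= c,  y >= 0.

So the dual LP is:
  minimize  6y1 + 6y2 + 32y3
  subject to:
    y1 + 4y3 >= 5
    y2 + 3y3 >= 4
    y1, y2, y3 >= 0

Solving the primal: x* = (3.5, 6).
  primal value c^T x* = 41.5.
Solving the dual: y* = (0, 0.25, 1.25).
  dual value b^T y* = 41.5.
Strong duality: c^T x* = b^T y*. Confirmed.

41.5


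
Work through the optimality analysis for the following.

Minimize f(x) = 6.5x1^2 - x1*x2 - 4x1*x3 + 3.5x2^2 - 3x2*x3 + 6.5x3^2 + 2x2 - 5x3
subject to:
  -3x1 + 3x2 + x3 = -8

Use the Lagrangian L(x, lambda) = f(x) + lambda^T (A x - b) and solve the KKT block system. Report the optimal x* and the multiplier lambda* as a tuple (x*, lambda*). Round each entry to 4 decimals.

Form the Lagrangian:
  L(x, lambda) = (1/2) x^T Q x + c^T x + lambda^T (A x - b)
Stationarity (grad_x L = 0): Q x + c + A^T lambda = 0.
Primal feasibility: A x = b.

This gives the KKT block system:
  [ Q   A^T ] [ x     ]   [-c ]
  [ A    0  ] [ lambda ] = [ b ]

Solving the linear system:
  x*      = (0.7088, -1.9119, -0.1379)
  lambda* = (3.8927)
  f(x*)   = 14.0038

x* = (0.7088, -1.9119, -0.1379), lambda* = (3.8927)


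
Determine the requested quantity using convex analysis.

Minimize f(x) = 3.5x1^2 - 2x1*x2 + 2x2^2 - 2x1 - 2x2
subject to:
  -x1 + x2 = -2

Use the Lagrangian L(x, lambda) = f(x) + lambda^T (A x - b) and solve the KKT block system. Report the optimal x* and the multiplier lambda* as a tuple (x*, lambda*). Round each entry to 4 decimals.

Form the Lagrangian:
  L(x, lambda) = (1/2) x^T Q x + c^T x + lambda^T (A x - b)
Stationarity (grad_x L = 0): Q x + c + A^T lambda = 0.
Primal feasibility: A x = b.

This gives the KKT block system:
  [ Q   A^T ] [ x     ]   [-c ]
  [ A    0  ] [ lambda ] = [ b ]

Solving the linear system:
  x*      = (1.1429, -0.8571)
  lambda* = (7.7143)
  f(x*)   = 7.4286

x* = (1.1429, -0.8571), lambda* = (7.7143)


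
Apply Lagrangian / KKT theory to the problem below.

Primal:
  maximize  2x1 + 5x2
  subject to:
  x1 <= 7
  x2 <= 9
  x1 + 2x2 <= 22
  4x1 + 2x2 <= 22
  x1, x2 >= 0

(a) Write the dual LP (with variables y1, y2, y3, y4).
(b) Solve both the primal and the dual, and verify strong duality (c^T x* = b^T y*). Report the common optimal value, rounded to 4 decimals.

The standard primal-dual pair for 'max c^T x s.t. A x <= b, x >= 0' is:
  Dual:  min b^T y  s.t.  A^T y >= c,  y >= 0.

So the dual LP is:
  minimize  7y1 + 9y2 + 22y3 + 22y4
  subject to:
    y1 + y3 + 4y4 >= 2
    y2 + 2y3 + 2y4 >= 5
    y1, y2, y3, y4 >= 0

Solving the primal: x* = (1, 9).
  primal value c^T x* = 47.
Solving the dual: y* = (0, 4, 0, 0.5).
  dual value b^T y* = 47.
Strong duality: c^T x* = b^T y*. Confirmed.

47


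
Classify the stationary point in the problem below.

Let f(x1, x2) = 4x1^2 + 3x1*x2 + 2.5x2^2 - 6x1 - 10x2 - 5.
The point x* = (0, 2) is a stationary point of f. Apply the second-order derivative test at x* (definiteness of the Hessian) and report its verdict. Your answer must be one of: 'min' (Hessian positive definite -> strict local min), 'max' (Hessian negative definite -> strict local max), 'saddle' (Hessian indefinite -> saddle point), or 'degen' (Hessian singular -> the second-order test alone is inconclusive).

Compute the Hessian H = grad^2 f:
  H = [[8, 3], [3, 5]]
Verify stationarity: grad f(x*) = H x* + g = (0, 0).
Eigenvalues of H: 3.1459, 9.8541.
Both eigenvalues > 0, so H is positive definite -> x* is a strict local min.

min


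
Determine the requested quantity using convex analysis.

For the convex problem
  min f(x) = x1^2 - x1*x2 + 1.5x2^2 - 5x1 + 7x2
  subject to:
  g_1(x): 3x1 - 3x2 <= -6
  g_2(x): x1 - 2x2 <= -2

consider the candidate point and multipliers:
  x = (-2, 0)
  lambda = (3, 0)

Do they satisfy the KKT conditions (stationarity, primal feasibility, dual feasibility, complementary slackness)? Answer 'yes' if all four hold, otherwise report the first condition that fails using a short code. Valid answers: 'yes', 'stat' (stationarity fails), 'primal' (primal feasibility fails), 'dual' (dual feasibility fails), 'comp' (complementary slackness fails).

Gradient of f: grad f(x) = Q x + c = (-9, 9)
Constraint values g_i(x) = a_i^T x - b_i:
  g_1((-2, 0)) = 0
  g_2((-2, 0)) = 0
Stationarity residual: grad f(x) + sum_i lambda_i a_i = (0, 0)
  -> stationarity OK
Primal feasibility (all g_i <= 0): OK
Dual feasibility (all lambda_i >= 0): OK
Complementary slackness (lambda_i * g_i(x) = 0 for all i): OK

Verdict: yes, KKT holds.

yes


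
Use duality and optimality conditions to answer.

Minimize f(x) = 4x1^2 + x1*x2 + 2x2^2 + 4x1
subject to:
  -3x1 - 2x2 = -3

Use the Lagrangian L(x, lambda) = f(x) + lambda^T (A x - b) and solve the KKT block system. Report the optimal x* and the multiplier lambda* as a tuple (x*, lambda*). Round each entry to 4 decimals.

Form the Lagrangian:
  L(x, lambda) = (1/2) x^T Q x + c^T x + lambda^T (A x - b)
Stationarity (grad_x L = 0): Q x + c + A^T lambda = 0.
Primal feasibility: A x = b.

This gives the KKT block system:
  [ Q   A^T ] [ x     ]   [-c ]
  [ A    0  ] [ lambda ] = [ b ]

Solving the linear system:
  x*      = (0.25, 1.125)
  lambda* = (2.375)
  f(x*)   = 4.0625

x* = (0.25, 1.125), lambda* = (2.375)


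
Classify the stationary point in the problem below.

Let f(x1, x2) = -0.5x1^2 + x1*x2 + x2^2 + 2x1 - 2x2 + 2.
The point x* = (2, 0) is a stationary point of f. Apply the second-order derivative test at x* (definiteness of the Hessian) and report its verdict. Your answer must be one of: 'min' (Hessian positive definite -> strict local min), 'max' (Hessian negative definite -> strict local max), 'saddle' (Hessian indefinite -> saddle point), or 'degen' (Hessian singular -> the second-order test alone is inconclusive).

Compute the Hessian H = grad^2 f:
  H = [[-1, 1], [1, 2]]
Verify stationarity: grad f(x*) = H x* + g = (0, 0).
Eigenvalues of H: -1.3028, 2.3028.
Eigenvalues have mixed signs, so H is indefinite -> x* is a saddle point.

saddle


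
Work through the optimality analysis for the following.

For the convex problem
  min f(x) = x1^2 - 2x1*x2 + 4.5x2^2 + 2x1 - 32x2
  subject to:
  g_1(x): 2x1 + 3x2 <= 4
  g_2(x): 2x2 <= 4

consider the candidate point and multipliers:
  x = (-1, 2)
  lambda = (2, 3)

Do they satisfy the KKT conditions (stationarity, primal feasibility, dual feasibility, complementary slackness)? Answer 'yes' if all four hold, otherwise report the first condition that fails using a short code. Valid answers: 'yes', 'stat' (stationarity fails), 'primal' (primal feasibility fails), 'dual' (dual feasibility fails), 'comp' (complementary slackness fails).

Gradient of f: grad f(x) = Q x + c = (-4, -12)
Constraint values g_i(x) = a_i^T x - b_i:
  g_1((-1, 2)) = 0
  g_2((-1, 2)) = 0
Stationarity residual: grad f(x) + sum_i lambda_i a_i = (0, 0)
  -> stationarity OK
Primal feasibility (all g_i <= 0): OK
Dual feasibility (all lambda_i >= 0): OK
Complementary slackness (lambda_i * g_i(x) = 0 for all i): OK

Verdict: yes, KKT holds.

yes


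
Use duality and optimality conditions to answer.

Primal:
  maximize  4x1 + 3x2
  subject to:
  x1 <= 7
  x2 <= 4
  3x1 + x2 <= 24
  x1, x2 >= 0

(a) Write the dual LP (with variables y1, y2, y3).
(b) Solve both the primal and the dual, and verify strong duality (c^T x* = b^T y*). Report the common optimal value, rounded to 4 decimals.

The standard primal-dual pair for 'max c^T x s.t. A x <= b, x >= 0' is:
  Dual:  min b^T y  s.t.  A^T y >= c,  y >= 0.

So the dual LP is:
  minimize  7y1 + 4y2 + 24y3
  subject to:
    y1 + 3y3 >= 4
    y2 + y3 >= 3
    y1, y2, y3 >= 0

Solving the primal: x* = (6.6667, 4).
  primal value c^T x* = 38.6667.
Solving the dual: y* = (0, 1.6667, 1.3333).
  dual value b^T y* = 38.6667.
Strong duality: c^T x* = b^T y*. Confirmed.

38.6667


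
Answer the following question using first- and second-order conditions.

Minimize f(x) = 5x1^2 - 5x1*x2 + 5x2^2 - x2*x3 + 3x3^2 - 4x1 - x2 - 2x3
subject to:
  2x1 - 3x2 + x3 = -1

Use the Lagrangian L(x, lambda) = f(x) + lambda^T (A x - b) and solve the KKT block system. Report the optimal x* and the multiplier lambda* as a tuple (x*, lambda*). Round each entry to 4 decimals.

Form the Lagrangian:
  L(x, lambda) = (1/2) x^T Q x + c^T x + lambda^T (A x - b)
Stationarity (grad_x L = 0): Q x + c + A^T lambda = 0.
Primal feasibility: A x = b.

This gives the KKT block system:
  [ Q   A^T ] [ x     ]   [-c ]
  [ A    0  ] [ lambda ] = [ b ]

Solving the linear system:
  x*      = (0.5322, 0.7716, 0.2506)
  lambda* = (1.2683)
  f(x*)   = -1.0665

x* = (0.5322, 0.7716, 0.2506), lambda* = (1.2683)


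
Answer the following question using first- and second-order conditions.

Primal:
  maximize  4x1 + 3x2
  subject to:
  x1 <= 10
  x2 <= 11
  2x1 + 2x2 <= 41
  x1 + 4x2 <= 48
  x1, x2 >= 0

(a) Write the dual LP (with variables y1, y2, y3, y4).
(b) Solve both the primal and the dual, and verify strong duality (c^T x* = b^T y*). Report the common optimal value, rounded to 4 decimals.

The standard primal-dual pair for 'max c^T x s.t. A x <= b, x >= 0' is:
  Dual:  min b^T y  s.t.  A^T y >= c,  y >= 0.

So the dual LP is:
  minimize  10y1 + 11y2 + 41y3 + 48y4
  subject to:
    y1 + 2y3 + y4 >= 4
    y2 + 2y3 + 4y4 >= 3
    y1, y2, y3, y4 >= 0

Solving the primal: x* = (10, 9.5).
  primal value c^T x* = 68.5.
Solving the dual: y* = (3.25, 0, 0, 0.75).
  dual value b^T y* = 68.5.
Strong duality: c^T x* = b^T y*. Confirmed.

68.5


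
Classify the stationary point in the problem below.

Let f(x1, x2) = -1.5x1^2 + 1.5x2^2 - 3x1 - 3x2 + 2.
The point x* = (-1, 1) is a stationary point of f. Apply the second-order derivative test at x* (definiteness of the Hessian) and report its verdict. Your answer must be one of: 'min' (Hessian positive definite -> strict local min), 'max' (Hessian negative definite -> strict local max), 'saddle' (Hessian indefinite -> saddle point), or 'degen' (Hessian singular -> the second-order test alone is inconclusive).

Compute the Hessian H = grad^2 f:
  H = [[-3, 0], [0, 3]]
Verify stationarity: grad f(x*) = H x* + g = (0, 0).
Eigenvalues of H: -3, 3.
Eigenvalues have mixed signs, so H is indefinite -> x* is a saddle point.

saddle


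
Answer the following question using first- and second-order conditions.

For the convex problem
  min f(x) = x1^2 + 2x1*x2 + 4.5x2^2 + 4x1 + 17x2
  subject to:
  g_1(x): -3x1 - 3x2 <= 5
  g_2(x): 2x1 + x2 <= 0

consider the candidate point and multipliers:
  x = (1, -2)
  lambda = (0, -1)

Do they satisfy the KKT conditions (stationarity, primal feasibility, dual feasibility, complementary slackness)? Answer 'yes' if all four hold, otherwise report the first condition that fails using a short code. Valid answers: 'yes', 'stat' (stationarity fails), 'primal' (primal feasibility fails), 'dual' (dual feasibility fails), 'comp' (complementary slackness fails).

Gradient of f: grad f(x) = Q x + c = (2, 1)
Constraint values g_i(x) = a_i^T x - b_i:
  g_1((1, -2)) = -2
  g_2((1, -2)) = 0
Stationarity residual: grad f(x) + sum_i lambda_i a_i = (0, 0)
  -> stationarity OK
Primal feasibility (all g_i <= 0): OK
Dual feasibility (all lambda_i >= 0): FAILS
Complementary slackness (lambda_i * g_i(x) = 0 for all i): OK

Verdict: the first failing condition is dual_feasibility -> dual.

dual


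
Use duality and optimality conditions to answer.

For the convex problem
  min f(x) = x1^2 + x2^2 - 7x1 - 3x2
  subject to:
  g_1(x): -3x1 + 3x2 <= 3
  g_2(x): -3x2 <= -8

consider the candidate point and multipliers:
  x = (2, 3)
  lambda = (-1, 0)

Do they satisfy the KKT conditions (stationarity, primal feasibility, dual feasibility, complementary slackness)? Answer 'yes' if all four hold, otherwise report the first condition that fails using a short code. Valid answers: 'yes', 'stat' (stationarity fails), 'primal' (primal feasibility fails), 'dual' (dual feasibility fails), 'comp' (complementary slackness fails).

Gradient of f: grad f(x) = Q x + c = (-3, 3)
Constraint values g_i(x) = a_i^T x - b_i:
  g_1((2, 3)) = 0
  g_2((2, 3)) = -1
Stationarity residual: grad f(x) + sum_i lambda_i a_i = (0, 0)
  -> stationarity OK
Primal feasibility (all g_i <= 0): OK
Dual feasibility (all lambda_i >= 0): FAILS
Complementary slackness (lambda_i * g_i(x) = 0 for all i): OK

Verdict: the first failing condition is dual_feasibility -> dual.

dual


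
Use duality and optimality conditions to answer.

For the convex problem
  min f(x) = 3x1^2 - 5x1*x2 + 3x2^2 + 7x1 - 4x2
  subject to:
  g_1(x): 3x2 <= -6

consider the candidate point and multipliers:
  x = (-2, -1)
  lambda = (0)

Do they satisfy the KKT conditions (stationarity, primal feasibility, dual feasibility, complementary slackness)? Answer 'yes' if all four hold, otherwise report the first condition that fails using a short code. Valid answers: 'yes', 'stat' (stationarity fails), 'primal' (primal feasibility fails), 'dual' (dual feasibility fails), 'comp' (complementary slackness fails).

Gradient of f: grad f(x) = Q x + c = (0, 0)
Constraint values g_i(x) = a_i^T x - b_i:
  g_1((-2, -1)) = 3
Stationarity residual: grad f(x) + sum_i lambda_i a_i = (0, 0)
  -> stationarity OK
Primal feasibility (all g_i <= 0): FAILS
Dual feasibility (all lambda_i >= 0): OK
Complementary slackness (lambda_i * g_i(x) = 0 for all i): OK

Verdict: the first failing condition is primal_feasibility -> primal.

primal


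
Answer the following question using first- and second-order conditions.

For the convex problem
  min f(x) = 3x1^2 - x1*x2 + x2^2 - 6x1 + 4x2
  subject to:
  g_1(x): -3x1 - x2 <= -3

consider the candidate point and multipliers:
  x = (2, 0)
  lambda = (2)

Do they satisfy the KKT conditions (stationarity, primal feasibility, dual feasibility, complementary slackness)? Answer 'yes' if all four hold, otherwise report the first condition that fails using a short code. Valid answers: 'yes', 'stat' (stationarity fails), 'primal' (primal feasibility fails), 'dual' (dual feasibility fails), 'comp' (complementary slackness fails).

Gradient of f: grad f(x) = Q x + c = (6, 2)
Constraint values g_i(x) = a_i^T x - b_i:
  g_1((2, 0)) = -3
Stationarity residual: grad f(x) + sum_i lambda_i a_i = (0, 0)
  -> stationarity OK
Primal feasibility (all g_i <= 0): OK
Dual feasibility (all lambda_i >= 0): OK
Complementary slackness (lambda_i * g_i(x) = 0 for all i): FAILS

Verdict: the first failing condition is complementary_slackness -> comp.

comp


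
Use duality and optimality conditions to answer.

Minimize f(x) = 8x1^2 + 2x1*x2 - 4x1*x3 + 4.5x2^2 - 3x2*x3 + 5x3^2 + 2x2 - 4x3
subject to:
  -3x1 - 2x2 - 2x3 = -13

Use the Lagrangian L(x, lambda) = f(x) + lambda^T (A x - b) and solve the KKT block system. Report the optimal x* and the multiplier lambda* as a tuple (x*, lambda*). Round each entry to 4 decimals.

Form the Lagrangian:
  L(x, lambda) = (1/2) x^T Q x + c^T x + lambda^T (A x - b)
Stationarity (grad_x L = 0): Q x + c + A^T lambda = 0.
Primal feasibility: A x = b.

This gives the KKT block system:
  [ Q   A^T ] [ x     ]   [-c ]
  [ A    0  ] [ lambda ] = [ b ]

Solving the linear system:
  x*      = (1.5284, 1.5811, 2.6264)
  lambda* = (5.7036)
  f(x*)   = 33.4014

x* = (1.5284, 1.5811, 2.6264), lambda* = (5.7036)


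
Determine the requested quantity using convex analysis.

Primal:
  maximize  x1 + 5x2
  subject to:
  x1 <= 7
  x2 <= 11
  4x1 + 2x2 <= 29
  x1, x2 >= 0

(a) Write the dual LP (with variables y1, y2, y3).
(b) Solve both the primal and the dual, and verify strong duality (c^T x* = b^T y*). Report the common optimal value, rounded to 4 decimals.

The standard primal-dual pair for 'max c^T x s.t. A x <= b, x >= 0' is:
  Dual:  min b^T y  s.t.  A^T y >= c,  y >= 0.

So the dual LP is:
  minimize  7y1 + 11y2 + 29y3
  subject to:
    y1 + 4y3 >= 1
    y2 + 2y3 >= 5
    y1, y2, y3 >= 0

Solving the primal: x* = (1.75, 11).
  primal value c^T x* = 56.75.
Solving the dual: y* = (0, 4.5, 0.25).
  dual value b^T y* = 56.75.
Strong duality: c^T x* = b^T y*. Confirmed.

56.75


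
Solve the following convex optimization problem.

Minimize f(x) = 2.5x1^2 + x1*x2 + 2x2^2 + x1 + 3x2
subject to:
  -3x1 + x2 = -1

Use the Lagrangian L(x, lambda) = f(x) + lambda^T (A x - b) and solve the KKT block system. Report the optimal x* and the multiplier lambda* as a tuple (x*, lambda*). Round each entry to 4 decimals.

Form the Lagrangian:
  L(x, lambda) = (1/2) x^T Q x + c^T x + lambda^T (A x - b)
Stationarity (grad_x L = 0): Q x + c + A^T lambda = 0.
Primal feasibility: A x = b.

This gives the KKT block system:
  [ Q   A^T ] [ x     ]   [-c ]
  [ A    0  ] [ lambda ] = [ b ]

Solving the linear system:
  x*      = (0.0638, -0.8085)
  lambda* = (0.1702)
  f(x*)   = -1.0957

x* = (0.0638, -0.8085), lambda* = (0.1702)


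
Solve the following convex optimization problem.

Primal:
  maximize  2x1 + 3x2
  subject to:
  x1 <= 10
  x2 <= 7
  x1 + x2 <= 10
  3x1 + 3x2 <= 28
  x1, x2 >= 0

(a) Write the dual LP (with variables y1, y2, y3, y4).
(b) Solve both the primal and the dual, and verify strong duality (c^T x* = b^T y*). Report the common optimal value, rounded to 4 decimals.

The standard primal-dual pair for 'max c^T x s.t. A x <= b, x >= 0' is:
  Dual:  min b^T y  s.t.  A^T y >= c,  y >= 0.

So the dual LP is:
  minimize  10y1 + 7y2 + 10y3 + 28y4
  subject to:
    y1 + y3 + 3y4 >= 2
    y2 + y3 + 3y4 >= 3
    y1, y2, y3, y4 >= 0

Solving the primal: x* = (2.3333, 7).
  primal value c^T x* = 25.6667.
Solving the dual: y* = (0, 1, 0, 0.6667).
  dual value b^T y* = 25.6667.
Strong duality: c^T x* = b^T y*. Confirmed.

25.6667


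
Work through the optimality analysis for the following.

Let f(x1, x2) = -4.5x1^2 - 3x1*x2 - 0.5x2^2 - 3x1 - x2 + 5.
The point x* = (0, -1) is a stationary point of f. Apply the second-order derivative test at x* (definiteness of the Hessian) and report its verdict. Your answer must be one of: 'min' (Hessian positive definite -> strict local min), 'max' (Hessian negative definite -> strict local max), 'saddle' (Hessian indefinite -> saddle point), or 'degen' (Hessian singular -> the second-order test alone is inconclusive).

Compute the Hessian H = grad^2 f:
  H = [[-9, -3], [-3, -1]]
Verify stationarity: grad f(x*) = H x* + g = (0, 0).
Eigenvalues of H: -10, 0.
H has a zero eigenvalue (singular; negative semidefinite but not definite), so H is neither positive definite, negative definite, nor indefinite. The second-order test alone is inconclusive -> degen.
(Indeed, f is constant along the null direction of H through x*, so x* is not a strict local extremum.)

degen


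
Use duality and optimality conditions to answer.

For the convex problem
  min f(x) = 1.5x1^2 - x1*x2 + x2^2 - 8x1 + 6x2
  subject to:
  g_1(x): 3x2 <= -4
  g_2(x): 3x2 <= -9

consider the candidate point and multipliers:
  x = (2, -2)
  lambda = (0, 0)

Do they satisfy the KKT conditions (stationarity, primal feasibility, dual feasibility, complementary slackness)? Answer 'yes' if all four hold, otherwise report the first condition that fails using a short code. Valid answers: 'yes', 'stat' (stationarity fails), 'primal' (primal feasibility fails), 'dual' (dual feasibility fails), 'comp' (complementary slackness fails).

Gradient of f: grad f(x) = Q x + c = (0, 0)
Constraint values g_i(x) = a_i^T x - b_i:
  g_1((2, -2)) = -2
  g_2((2, -2)) = 3
Stationarity residual: grad f(x) + sum_i lambda_i a_i = (0, 0)
  -> stationarity OK
Primal feasibility (all g_i <= 0): FAILS
Dual feasibility (all lambda_i >= 0): OK
Complementary slackness (lambda_i * g_i(x) = 0 for all i): OK

Verdict: the first failing condition is primal_feasibility -> primal.

primal


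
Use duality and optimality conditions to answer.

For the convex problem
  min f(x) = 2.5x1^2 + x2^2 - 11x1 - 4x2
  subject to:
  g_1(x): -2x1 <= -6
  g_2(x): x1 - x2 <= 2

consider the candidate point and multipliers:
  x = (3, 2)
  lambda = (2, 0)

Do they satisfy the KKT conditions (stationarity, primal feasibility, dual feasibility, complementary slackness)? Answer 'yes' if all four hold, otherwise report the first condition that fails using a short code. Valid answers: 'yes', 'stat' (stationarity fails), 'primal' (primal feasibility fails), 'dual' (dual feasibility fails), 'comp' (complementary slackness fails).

Gradient of f: grad f(x) = Q x + c = (4, 0)
Constraint values g_i(x) = a_i^T x - b_i:
  g_1((3, 2)) = 0
  g_2((3, 2)) = -1
Stationarity residual: grad f(x) + sum_i lambda_i a_i = (0, 0)
  -> stationarity OK
Primal feasibility (all g_i <= 0): OK
Dual feasibility (all lambda_i >= 0): OK
Complementary slackness (lambda_i * g_i(x) = 0 for all i): OK

Verdict: yes, KKT holds.

yes


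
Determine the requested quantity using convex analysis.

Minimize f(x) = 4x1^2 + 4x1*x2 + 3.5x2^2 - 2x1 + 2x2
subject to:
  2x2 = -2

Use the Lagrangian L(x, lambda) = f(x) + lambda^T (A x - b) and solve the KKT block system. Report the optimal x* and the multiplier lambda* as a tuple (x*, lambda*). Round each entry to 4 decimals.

Form the Lagrangian:
  L(x, lambda) = (1/2) x^T Q x + c^T x + lambda^T (A x - b)
Stationarity (grad_x L = 0): Q x + c + A^T lambda = 0.
Primal feasibility: A x = b.

This gives the KKT block system:
  [ Q   A^T ] [ x     ]   [-c ]
  [ A    0  ] [ lambda ] = [ b ]

Solving the linear system:
  x*      = (0.75, -1)
  lambda* = (1)
  f(x*)   = -0.75

x* = (0.75, -1), lambda* = (1)


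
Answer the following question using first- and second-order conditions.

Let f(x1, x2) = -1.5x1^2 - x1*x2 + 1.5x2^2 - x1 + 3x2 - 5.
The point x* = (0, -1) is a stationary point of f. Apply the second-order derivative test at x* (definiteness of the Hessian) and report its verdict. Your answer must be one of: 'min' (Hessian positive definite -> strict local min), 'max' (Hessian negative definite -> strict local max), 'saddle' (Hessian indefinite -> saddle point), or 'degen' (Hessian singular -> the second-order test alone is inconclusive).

Compute the Hessian H = grad^2 f:
  H = [[-3, -1], [-1, 3]]
Verify stationarity: grad f(x*) = H x* + g = (0, 0).
Eigenvalues of H: -3.1623, 3.1623.
Eigenvalues have mixed signs, so H is indefinite -> x* is a saddle point.

saddle


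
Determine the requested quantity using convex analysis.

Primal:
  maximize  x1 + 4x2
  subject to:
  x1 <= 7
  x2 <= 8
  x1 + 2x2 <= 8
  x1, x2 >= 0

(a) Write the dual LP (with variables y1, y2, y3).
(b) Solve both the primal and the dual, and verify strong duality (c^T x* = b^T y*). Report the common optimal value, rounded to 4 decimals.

The standard primal-dual pair for 'max c^T x s.t. A x <= b, x >= 0' is:
  Dual:  min b^T y  s.t.  A^T y >= c,  y >= 0.

So the dual LP is:
  minimize  7y1 + 8y2 + 8y3
  subject to:
    y1 + y3 >= 1
    y2 + 2y3 >= 4
    y1, y2, y3 >= 0

Solving the primal: x* = (0, 4).
  primal value c^T x* = 16.
Solving the dual: y* = (0, 0, 2).
  dual value b^T y* = 16.
Strong duality: c^T x* = b^T y*. Confirmed.

16


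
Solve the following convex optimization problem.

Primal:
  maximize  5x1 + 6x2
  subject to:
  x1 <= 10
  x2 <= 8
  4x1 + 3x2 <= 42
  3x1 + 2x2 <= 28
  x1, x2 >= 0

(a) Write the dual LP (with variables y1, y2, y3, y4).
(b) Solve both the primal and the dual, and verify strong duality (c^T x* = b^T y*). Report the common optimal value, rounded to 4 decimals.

The standard primal-dual pair for 'max c^T x s.t. A x <= b, x >= 0' is:
  Dual:  min b^T y  s.t.  A^T y >= c,  y >= 0.

So the dual LP is:
  minimize  10y1 + 8y2 + 42y3 + 28y4
  subject to:
    y1 + 4y3 + 3y4 >= 5
    y2 + 3y3 + 2y4 >= 6
    y1, y2, y3, y4 >= 0

Solving the primal: x* = (4, 8).
  primal value c^T x* = 68.
Solving the dual: y* = (0, 2.6667, 0, 1.6667).
  dual value b^T y* = 68.
Strong duality: c^T x* = b^T y*. Confirmed.

68


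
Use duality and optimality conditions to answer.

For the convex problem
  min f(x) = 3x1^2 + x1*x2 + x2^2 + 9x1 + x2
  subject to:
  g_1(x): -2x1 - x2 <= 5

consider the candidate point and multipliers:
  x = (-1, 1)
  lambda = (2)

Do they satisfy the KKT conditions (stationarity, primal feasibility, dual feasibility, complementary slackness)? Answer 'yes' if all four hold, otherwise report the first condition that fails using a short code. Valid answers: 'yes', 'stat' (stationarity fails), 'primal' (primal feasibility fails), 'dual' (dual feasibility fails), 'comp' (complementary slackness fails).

Gradient of f: grad f(x) = Q x + c = (4, 2)
Constraint values g_i(x) = a_i^T x - b_i:
  g_1((-1, 1)) = -4
Stationarity residual: grad f(x) + sum_i lambda_i a_i = (0, 0)
  -> stationarity OK
Primal feasibility (all g_i <= 0): OK
Dual feasibility (all lambda_i >= 0): OK
Complementary slackness (lambda_i * g_i(x) = 0 for all i): FAILS

Verdict: the first failing condition is complementary_slackness -> comp.

comp


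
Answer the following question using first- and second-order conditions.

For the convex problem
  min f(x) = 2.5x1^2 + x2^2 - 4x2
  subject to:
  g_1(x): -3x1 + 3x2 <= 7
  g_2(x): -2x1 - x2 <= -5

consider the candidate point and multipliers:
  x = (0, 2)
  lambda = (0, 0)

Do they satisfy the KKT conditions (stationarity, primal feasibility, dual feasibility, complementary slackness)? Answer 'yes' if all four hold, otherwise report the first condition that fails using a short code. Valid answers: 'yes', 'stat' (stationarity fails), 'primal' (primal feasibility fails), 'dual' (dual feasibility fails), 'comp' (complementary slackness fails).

Gradient of f: grad f(x) = Q x + c = (0, 0)
Constraint values g_i(x) = a_i^T x - b_i:
  g_1((0, 2)) = -1
  g_2((0, 2)) = 3
Stationarity residual: grad f(x) + sum_i lambda_i a_i = (0, 0)
  -> stationarity OK
Primal feasibility (all g_i <= 0): FAILS
Dual feasibility (all lambda_i >= 0): OK
Complementary slackness (lambda_i * g_i(x) = 0 for all i): OK

Verdict: the first failing condition is primal_feasibility -> primal.

primal


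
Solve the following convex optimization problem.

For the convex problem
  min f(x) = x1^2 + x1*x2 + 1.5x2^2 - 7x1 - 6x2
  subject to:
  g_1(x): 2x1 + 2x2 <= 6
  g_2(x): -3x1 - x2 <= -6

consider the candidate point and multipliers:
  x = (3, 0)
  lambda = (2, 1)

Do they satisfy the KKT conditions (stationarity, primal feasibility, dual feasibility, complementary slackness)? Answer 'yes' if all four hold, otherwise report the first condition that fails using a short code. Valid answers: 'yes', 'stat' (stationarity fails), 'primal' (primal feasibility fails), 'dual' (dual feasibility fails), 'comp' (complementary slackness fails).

Gradient of f: grad f(x) = Q x + c = (-1, -3)
Constraint values g_i(x) = a_i^T x - b_i:
  g_1((3, 0)) = 0
  g_2((3, 0)) = -3
Stationarity residual: grad f(x) + sum_i lambda_i a_i = (0, 0)
  -> stationarity OK
Primal feasibility (all g_i <= 0): OK
Dual feasibility (all lambda_i >= 0): OK
Complementary slackness (lambda_i * g_i(x) = 0 for all i): FAILS

Verdict: the first failing condition is complementary_slackness -> comp.

comp


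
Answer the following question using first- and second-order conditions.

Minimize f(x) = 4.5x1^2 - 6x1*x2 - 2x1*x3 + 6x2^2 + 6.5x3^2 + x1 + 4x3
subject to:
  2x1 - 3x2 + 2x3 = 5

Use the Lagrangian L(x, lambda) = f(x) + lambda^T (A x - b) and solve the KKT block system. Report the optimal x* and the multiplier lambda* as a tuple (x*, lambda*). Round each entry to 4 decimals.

Form the Lagrangian:
  L(x, lambda) = (1/2) x^T Q x + c^T x + lambda^T (A x - b)
Stationarity (grad_x L = 0): Q x + c + A^T lambda = 0.
Primal feasibility: A x = b.

This gives the KKT block system:
  [ Q   A^T ] [ x     ]   [-c ]
  [ A    0  ] [ lambda ] = [ b ]

Solving the linear system:
  x*      = (0.4236, -1.0346, 0.5245)
  lambda* = (-4.9856)
  f(x*)   = 13.7248

x* = (0.4236, -1.0346, 0.5245), lambda* = (-4.9856)


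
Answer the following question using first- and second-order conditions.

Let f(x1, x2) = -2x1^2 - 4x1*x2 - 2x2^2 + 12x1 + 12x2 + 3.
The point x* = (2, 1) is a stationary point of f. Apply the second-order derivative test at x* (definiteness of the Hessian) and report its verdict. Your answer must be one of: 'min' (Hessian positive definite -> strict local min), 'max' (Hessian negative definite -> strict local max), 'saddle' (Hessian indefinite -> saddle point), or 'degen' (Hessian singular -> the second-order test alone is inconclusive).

Compute the Hessian H = grad^2 f:
  H = [[-4, -4], [-4, -4]]
Verify stationarity: grad f(x*) = H x* + g = (0, 0).
Eigenvalues of H: -8, 0.
H has a zero eigenvalue (singular; negative semidefinite but not definite), so H is neither positive definite, negative definite, nor indefinite. The second-order test alone is inconclusive -> degen.
(Indeed, f is constant along the null direction of H through x*, so x* is not a strict local extremum.)

degen


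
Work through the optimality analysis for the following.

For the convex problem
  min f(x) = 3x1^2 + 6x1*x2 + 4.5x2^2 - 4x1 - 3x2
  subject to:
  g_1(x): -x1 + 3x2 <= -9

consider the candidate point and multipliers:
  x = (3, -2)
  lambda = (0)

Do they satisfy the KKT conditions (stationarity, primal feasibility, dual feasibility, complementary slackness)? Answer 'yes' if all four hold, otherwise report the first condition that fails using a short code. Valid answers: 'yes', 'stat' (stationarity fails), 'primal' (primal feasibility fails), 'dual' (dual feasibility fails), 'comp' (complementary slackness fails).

Gradient of f: grad f(x) = Q x + c = (2, -3)
Constraint values g_i(x) = a_i^T x - b_i:
  g_1((3, -2)) = 0
Stationarity residual: grad f(x) + sum_i lambda_i a_i = (2, -3)
  -> stationarity FAILS
Primal feasibility (all g_i <= 0): OK
Dual feasibility (all lambda_i >= 0): OK
Complementary slackness (lambda_i * g_i(x) = 0 for all i): OK

Verdict: the first failing condition is stationarity -> stat.

stat


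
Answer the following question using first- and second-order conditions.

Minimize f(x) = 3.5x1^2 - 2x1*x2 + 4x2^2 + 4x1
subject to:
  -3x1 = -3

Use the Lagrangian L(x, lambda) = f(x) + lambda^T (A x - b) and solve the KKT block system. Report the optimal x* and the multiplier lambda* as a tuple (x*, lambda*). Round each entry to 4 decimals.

Form the Lagrangian:
  L(x, lambda) = (1/2) x^T Q x + c^T x + lambda^T (A x - b)
Stationarity (grad_x L = 0): Q x + c + A^T lambda = 0.
Primal feasibility: A x = b.

This gives the KKT block system:
  [ Q   A^T ] [ x     ]   [-c ]
  [ A    0  ] [ lambda ] = [ b ]

Solving the linear system:
  x*      = (1, 0.25)
  lambda* = (3.5)
  f(x*)   = 7.25

x* = (1, 0.25), lambda* = (3.5)
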